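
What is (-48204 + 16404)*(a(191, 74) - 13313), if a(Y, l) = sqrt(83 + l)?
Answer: 423353400 - 31800*sqrt(157) ≈ 4.2296e+8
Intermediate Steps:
(-48204 + 16404)*(a(191, 74) - 13313) = (-48204 + 16404)*(sqrt(83 + 74) - 13313) = -31800*(sqrt(157) - 13313) = -31800*(-13313 + sqrt(157)) = 423353400 - 31800*sqrt(157)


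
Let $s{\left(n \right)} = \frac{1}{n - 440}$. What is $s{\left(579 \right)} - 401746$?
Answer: $- \frac{55842693}{139} \approx -4.0175 \cdot 10^{5}$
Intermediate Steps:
$s{\left(n \right)} = \frac{1}{-440 + n}$
$s{\left(579 \right)} - 401746 = \frac{1}{-440 + 579} - 401746 = \frac{1}{139} - 401746 = - \frac{55842693}{139}$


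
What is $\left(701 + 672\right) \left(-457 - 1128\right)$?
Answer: $-2176205$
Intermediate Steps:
$\left(701 + 672\right) \left(-457 - 1128\right) = 1373 \left(-1585\right) = -2176205$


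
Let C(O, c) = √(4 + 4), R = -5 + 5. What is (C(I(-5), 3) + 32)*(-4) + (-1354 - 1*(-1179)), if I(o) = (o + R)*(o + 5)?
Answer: -303 - 8*√2 ≈ -314.31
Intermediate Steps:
R = 0
I(o) = o*(5 + o) (I(o) = (o + 0)*(o + 5) = o*(5 + o))
C(O, c) = 2*√2 (C(O, c) = √8 = 2*√2)
(C(I(-5), 3) + 32)*(-4) + (-1354 - 1*(-1179)) = (2*√2 + 32)*(-4) + (-1354 - 1*(-1179)) = (32 + 2*√2)*(-4) + (-1354 + 1179) = (-128 - 8*√2) - 175 = -303 - 8*√2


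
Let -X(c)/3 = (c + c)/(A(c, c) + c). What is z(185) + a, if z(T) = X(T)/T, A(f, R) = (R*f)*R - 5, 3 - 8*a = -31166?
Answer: 197356029997/50654440 ≈ 3896.1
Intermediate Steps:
a = 31169/8 (a = 3/8 - ⅛*(-31166) = 3/8 + 15583/4 = 31169/8 ≈ 3896.1)
A(f, R) = -5 + f*R² (A(f, R) = f*R² - 5 = -5 + f*R²)
X(c) = -6*c/(-5 + c + c³) (X(c) = -3*(c + c)/((-5 + c*c²) + c) = -3*2*c/((-5 + c³) + c) = -3*2*c/(-5 + c + c³) = -6*c/(-5 + c + c³))
z(T) = -6/(-5 + T + T³) (z(T) = (-6*T/(-5 + T + T³))/T = -6/(-5 + T + T³))
z(185) + a = -6/(-5 + 185 + 185³) + 31169/8 = -6/(-5 + 185 + 6331625) + 31169/8 = -6/6331805 + 31169/8 = 197356029997/50654440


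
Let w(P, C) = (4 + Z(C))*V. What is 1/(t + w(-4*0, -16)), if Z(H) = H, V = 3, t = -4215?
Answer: -1/4251 ≈ -0.00023524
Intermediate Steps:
w(P, C) = 12 + 3*C (w(P, C) = (4 + C)*3 = 12 + 3*C)
1/(t + w(-4*0, -16)) = 1/(-4215 + (12 + 3*(-16))) = 1/(-4215 + (12 - 48)) = 1/(-4215 - 36) = 1/(-4251) = -1/4251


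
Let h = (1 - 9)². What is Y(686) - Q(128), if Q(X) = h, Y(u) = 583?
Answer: 519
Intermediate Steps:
h = 64 (h = (-8)² = 64)
Q(X) = 64
Y(686) - Q(128) = 583 - 1*64 = 583 - 64 = 519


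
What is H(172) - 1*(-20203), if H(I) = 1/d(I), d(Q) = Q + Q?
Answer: 6949833/344 ≈ 20203.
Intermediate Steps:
d(Q) = 2*Q
H(I) = 1/(2*I)
H(172) - 1*(-20203) = (½)/172 - 1*(-20203) = (½)*(1/172) + 20203 = 1/344 + 20203 = 6949833/344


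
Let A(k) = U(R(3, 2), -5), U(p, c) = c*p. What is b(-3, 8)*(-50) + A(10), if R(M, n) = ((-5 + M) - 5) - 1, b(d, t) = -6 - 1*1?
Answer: 390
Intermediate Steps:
b(d, t) = -7 (b(d, t) = -6 - 1 = -7)
R(M, n) = -11 + M (R(M, n) = (-10 + M) - 1 = -11 + M)
A(k) = 40 (A(k) = -5*(-11 + 3) = -5*(-8) = 40)
b(-3, 8)*(-50) + A(10) = -7*(-50) + 40 = 350 + 40 = 390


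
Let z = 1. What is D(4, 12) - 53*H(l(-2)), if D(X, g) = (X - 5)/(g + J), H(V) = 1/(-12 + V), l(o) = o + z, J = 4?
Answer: 835/208 ≈ 4.0144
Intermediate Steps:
l(o) = 1 + o (l(o) = o + 1 = 1 + o)
D(X, g) = (-5 + X)/(4 + g) (D(X, g) = (X - 5)/(g + 4) = (-5 + X)/(4 + g))
D(4, 12) - 53*H(l(-2)) = (-5 + 4)/(4 + 12) - 53/(-12 + (1 - 2)) = -1/16 - 53/(-12 - 1) = (1/16)*(-1) - 53/(-13) = -1/16 - 53*(-1/13) = -1/16 + 53/13 = 835/208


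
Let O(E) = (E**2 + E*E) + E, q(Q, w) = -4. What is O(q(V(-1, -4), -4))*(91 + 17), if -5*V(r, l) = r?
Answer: 3024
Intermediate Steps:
V(r, l) = -r/5
O(E) = E + 2*E**2 (O(E) = (E**2 + E**2) + E = 2*E**2 + E = E + 2*E**2)
O(q(V(-1, -4), -4))*(91 + 17) = (-4*(1 + 2*(-4)))*(91 + 17) = -4*(1 - 8)*108 = -4*(-7)*108 = 28*108 = 3024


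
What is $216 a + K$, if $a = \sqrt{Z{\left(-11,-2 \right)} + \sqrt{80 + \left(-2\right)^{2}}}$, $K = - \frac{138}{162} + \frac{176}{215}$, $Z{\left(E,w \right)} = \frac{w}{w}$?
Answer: $- \frac{193}{5805} + 216 \sqrt{1 + 2 \sqrt{21}} \approx 688.64$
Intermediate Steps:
$Z{\left(E,w \right)} = 1$
$K = - \frac{193}{5805}$ ($K = \left(-138\right) \frac{1}{162} + 176 \cdot \frac{1}{215} = - \frac{23}{27} + \frac{176}{215} = - \frac{193}{5805} \approx -0.033247$)
$a = \sqrt{1 + 2 \sqrt{21}}$ ($a = \sqrt{1 + \sqrt{80 + \left(-2\right)^{2}}} = \sqrt{1 + \sqrt{80 + 4}} = \sqrt{1 + \sqrt{84}} = \sqrt{1 + 2 \sqrt{21}} \approx 3.1883$)
$216 a + K = 216 \sqrt{1 + 2 \sqrt{21}} - \frac{193}{5805} = - \frac{193}{5805} + 216 \sqrt{1 + 2 \sqrt{21}}$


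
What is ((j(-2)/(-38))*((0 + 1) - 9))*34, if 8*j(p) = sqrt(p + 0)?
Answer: 17*I*sqrt(2)/19 ≈ 1.2653*I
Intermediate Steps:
j(p) = sqrt(p)/8 (j(p) = sqrt(p + 0)/8 = sqrt(p)/8)
((j(-2)/(-38))*((0 + 1) - 9))*34 = (((sqrt(-2)/8)/(-38))*((0 + 1) - 9))*34 = ((((I*sqrt(2))/8)*(-1/38))*(1 - 9))*34 = (((I*sqrt(2)/8)*(-1/38))*(-8))*34 = (-I*sqrt(2)/304*(-8))*34 = (I*sqrt(2)/38)*34 = 17*I*sqrt(2)/19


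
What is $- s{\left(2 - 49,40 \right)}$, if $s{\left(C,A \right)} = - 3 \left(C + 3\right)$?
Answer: $-132$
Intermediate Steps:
$s{\left(C,A \right)} = -9 - 3 C$ ($s{\left(C,A \right)} = - 3 \left(3 + C\right) = -9 - 3 C$)
$- s{\left(2 - 49,40 \right)} = - (-9 - 3 \left(2 - 49\right)) = - (-9 - -141) = - (-9 + 141) = \left(-1\right) 132 = -132$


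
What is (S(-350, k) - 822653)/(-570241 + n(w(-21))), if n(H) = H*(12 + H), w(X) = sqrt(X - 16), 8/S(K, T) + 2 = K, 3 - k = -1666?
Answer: 36196733*I/(88*(6*sqrt(37) + 285139*I)) ≈ 1.4425 + 0.00018464*I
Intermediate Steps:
k = 1669 (k = 3 - 1*(-1666) = 3 + 1666 = 1669)
S(K, T) = 8/(-2 + K)
w(X) = sqrt(-16 + X)
(S(-350, k) - 822653)/(-570241 + n(w(-21))) = (8/(-2 - 350) - 822653)/(-570241 + sqrt(-16 - 21)*(12 + sqrt(-16 - 21))) = (8/(-352) - 822653)/(-570241 + sqrt(-37)*(12 + sqrt(-37))) = (8*(-1/352) - 822653)/(-570241 + (I*sqrt(37))*(12 + I*sqrt(37))) = (-1/44 - 822653)/(-570241 + I*sqrt(37)*(12 + I*sqrt(37))) = -36196733/(44*(-570241 + I*sqrt(37)*(12 + I*sqrt(37))))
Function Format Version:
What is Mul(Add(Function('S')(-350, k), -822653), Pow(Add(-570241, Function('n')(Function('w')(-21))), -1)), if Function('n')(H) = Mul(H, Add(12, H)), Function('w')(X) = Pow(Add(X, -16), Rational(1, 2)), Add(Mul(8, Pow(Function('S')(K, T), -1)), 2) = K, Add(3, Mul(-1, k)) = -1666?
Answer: Mul(Rational(36196733, 88), I, Pow(Add(Mul(6, Pow(37, Rational(1, 2))), Mul(285139, I)), -1)) ≈ Add(1.4425, Mul(0.00018464, I))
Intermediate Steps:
k = 1669 (k = Add(3, Mul(-1, -1666)) = Add(3, 1666) = 1669)
Function('S')(K, T) = Mul(8, Pow(Add(-2, K), -1))
Function('w')(X) = Pow(Add(-16, X), Rational(1, 2))
Mul(Add(Function('S')(-350, k), -822653), Pow(Add(-570241, Function('n')(Function('w')(-21))), -1)) = Mul(Add(Mul(8, Pow(Add(-2, -350), -1)), -822653), Pow(Add(-570241, Mul(Pow(Add(-16, -21), Rational(1, 2)), Add(12, Pow(Add(-16, -21), Rational(1, 2))))), -1)) = Mul(Add(Mul(8, Pow(-352, -1)), -822653), Pow(Add(-570241, Mul(Pow(-37, Rational(1, 2)), Add(12, Pow(-37, Rational(1, 2))))), -1)) = Mul(Add(Mul(8, Rational(-1, 352)), -822653), Pow(Add(-570241, Mul(Mul(I, Pow(37, Rational(1, 2))), Add(12, Mul(I, Pow(37, Rational(1, 2)))))), -1)) = Mul(Add(Rational(-1, 44), -822653), Pow(Add(-570241, Mul(I, Pow(37, Rational(1, 2)), Add(12, Mul(I, Pow(37, Rational(1, 2)))))), -1)) = Mul(Rational(-36196733, 44), Pow(Add(-570241, Mul(I, Pow(37, Rational(1, 2)), Add(12, Mul(I, Pow(37, Rational(1, 2)))))), -1))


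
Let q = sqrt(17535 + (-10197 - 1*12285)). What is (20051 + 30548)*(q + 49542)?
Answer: 2506775658 + 50599*I*sqrt(4947) ≈ 2.5068e+9 + 3.5589e+6*I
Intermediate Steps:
q = I*sqrt(4947) (q = sqrt(17535 + (-10197 - 12285)) = sqrt(17535 - 22482) = sqrt(-4947) = I*sqrt(4947) ≈ 70.335*I)
(20051 + 30548)*(q + 49542) = (20051 + 30548)*(I*sqrt(4947) + 49542) = 50599*(49542 + I*sqrt(4947)) = 2506775658 + 50599*I*sqrt(4947)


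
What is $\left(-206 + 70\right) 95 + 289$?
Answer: $-12631$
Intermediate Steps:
$\left(-206 + 70\right) 95 + 289 = \left(-136\right) 95 + 289 = -12920 + 289 = -12631$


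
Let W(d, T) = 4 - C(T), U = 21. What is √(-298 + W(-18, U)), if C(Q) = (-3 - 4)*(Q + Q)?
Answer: 0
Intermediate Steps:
C(Q) = -14*Q
W(d, T) = 4 + 14*T (W(d, T) = 4 - (-14)*T = 4 + 14*T)
√(-298 + W(-18, U)) = √(-298 + (4 + 14*21)) = √(-298 + (4 + 294)) = √(-298 + 298) = √0 = 0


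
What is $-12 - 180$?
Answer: $-192$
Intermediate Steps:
$-12 - 180 = -192$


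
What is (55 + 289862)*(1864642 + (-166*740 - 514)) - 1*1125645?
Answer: 504827867451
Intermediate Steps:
(55 + 289862)*(1864642 + (-166*740 - 514)) - 1*1125645 = 289917*(1864642 + (-122840 - 514)) - 1125645 = 289917*(1864642 - 123354) - 1125645 = 289917*1741288 - 1125645 = 504828993096 - 1125645 = 504827867451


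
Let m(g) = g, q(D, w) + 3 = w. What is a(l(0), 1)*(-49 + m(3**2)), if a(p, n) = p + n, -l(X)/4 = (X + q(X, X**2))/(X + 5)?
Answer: -136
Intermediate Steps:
q(D, w) = -3 + w
l(X) = -4*(-3 + X + X**2)/(5 + X) (l(X) = -4*(X + (-3 + X**2))/(X + 5) = -4*(-3 + X + X**2)/(5 + X))
a(p, n) = n + p
a(l(0), 1)*(-49 + m(3**2)) = (1 + 4*(3 - 1*0 - 1*0**2)/(5 + 0))*(-49 + 3**2) = (1 + 4*(3 + 0 - 1*0)/5)*(-49 + 9) = (1 + 4*(1/5)*(3 + 0 + 0))*(-40) = (1 + 4*(1/5)*3)*(-40) = (1 + 12/5)*(-40) = (17/5)*(-40) = -136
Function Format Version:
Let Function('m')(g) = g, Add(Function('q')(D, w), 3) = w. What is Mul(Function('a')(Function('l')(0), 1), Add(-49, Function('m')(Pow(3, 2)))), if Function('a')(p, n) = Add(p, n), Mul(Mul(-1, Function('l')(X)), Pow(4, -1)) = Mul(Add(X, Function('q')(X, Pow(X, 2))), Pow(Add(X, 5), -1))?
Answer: -136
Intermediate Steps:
Function('q')(D, w) = Add(-3, w)
Function('l')(X) = Mul(-4, Pow(Add(5, X), -1), Add(-3, X, Pow(X, 2))) (Function('l')(X) = Mul(-4, Mul(Add(X, Add(-3, Pow(X, 2))), Pow(Add(X, 5), -1))) = Mul(-4, Mul(Add(-3, X, Pow(X, 2)), Pow(Add(5, X), -1))) = Mul(-4, Mul(Pow(Add(5, X), -1), Add(-3, X, Pow(X, 2)))) = Mul(-4, Pow(Add(5, X), -1), Add(-3, X, Pow(X, 2))))
Function('a')(p, n) = Add(n, p)
Mul(Function('a')(Function('l')(0), 1), Add(-49, Function('m')(Pow(3, 2)))) = Mul(Add(1, Mul(4, Pow(Add(5, 0), -1), Add(3, Mul(-1, 0), Mul(-1, Pow(0, 2))))), Add(-49, Pow(3, 2))) = Mul(Add(1, Mul(4, Pow(5, -1), Add(3, 0, Mul(-1, 0)))), Add(-49, 9)) = Mul(Add(1, Mul(4, Rational(1, 5), Add(3, 0, 0))), -40) = Mul(Add(1, Mul(4, Rational(1, 5), 3)), -40) = Mul(Add(1, Rational(12, 5)), -40) = Mul(Rational(17, 5), -40) = -136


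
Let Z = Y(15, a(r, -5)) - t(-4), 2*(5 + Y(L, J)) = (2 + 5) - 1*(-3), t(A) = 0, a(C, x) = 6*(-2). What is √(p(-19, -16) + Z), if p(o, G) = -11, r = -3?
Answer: I*√11 ≈ 3.3166*I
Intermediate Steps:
a(C, x) = -12
Y(L, J) = 0 (Y(L, J) = -5 + ((2 + 5) - 1*(-3))/2 = -5 + (7 + 3)/2 = -5 + (½)*10 = -5 + 5 = 0)
Z = 0 (Z = 0 - 1*0 = 0 + 0 = 0)
√(p(-19, -16) + Z) = √(-11 + 0) = √(-11) = I*√11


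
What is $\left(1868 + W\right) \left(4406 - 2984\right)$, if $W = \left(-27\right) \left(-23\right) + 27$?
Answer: $3577752$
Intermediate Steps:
$W = 648$ ($W = 621 + 27 = 648$)
$\left(1868 + W\right) \left(4406 - 2984\right) = \left(1868 + 648\right) \left(4406 - 2984\right) = 2516 \left(4406 - 2984\right) = 2516 \cdot 1422 = 3577752$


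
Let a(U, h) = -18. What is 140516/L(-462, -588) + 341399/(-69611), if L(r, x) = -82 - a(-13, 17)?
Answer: -2450827203/1113776 ≈ -2200.5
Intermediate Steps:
L(r, x) = -64 (L(r, x) = -82 - 1*(-18) = -82 + 18 = -64)
140516/L(-462, -588) + 341399/(-69611) = 140516/(-64) + 341399/(-69611) = 140516*(-1/64) + 341399*(-1/69611) = -35129/16 - 341399/69611 = -2450827203/1113776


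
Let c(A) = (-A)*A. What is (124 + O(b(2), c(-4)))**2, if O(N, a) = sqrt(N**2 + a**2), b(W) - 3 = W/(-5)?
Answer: (620 + sqrt(6569))**2/25 ≈ 19659.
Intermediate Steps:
b(W) = 3 - W/5 (b(W) = 3 + W/(-5) = 3 + W*(-1/5) = 3 - W/5)
c(A) = -A**2
(124 + O(b(2), c(-4)))**2 = (124 + sqrt((3 - 1/5*2)**2 + (-1*(-4)**2)**2))**2 = (124 + sqrt((3 - 2/5)**2 + (-1*16)**2))**2 = (124 + sqrt((13/5)**2 + (-16)**2))**2 = (124 + sqrt(169/25 + 256))**2 = (124 + sqrt(6569/25))**2 = (124 + sqrt(6569)/5)**2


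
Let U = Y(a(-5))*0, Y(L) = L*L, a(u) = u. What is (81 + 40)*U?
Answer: 0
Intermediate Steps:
Y(L) = L**2
U = 0 (U = (-5)**2*0 = 25*0 = 0)
(81 + 40)*U = (81 + 40)*0 = 121*0 = 0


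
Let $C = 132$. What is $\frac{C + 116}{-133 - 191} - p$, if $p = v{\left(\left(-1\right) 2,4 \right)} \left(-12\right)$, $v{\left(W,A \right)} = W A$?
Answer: $- \frac{7838}{81} \approx -96.765$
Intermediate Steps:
$v{\left(W,A \right)} = A W$
$p = 96$ ($p = 4 \left(\left(-1\right) 2\right) \left(-12\right) = 4 \left(-2\right) \left(-12\right) = \left(-8\right) \left(-12\right) = 96$)
$\frac{C + 116}{-133 - 191} - p = \frac{132 + 116}{-133 - 191} - 96 = \frac{248}{-133 - 191} - 96 = \frac{248}{-324} - 96 = 248 \left(- \frac{1}{324}\right) - 96 = - \frac{62}{81} - 96 = - \frac{7838}{81}$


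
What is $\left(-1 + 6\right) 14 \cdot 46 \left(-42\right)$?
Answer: $-135240$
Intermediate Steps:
$\left(-1 + 6\right) 14 \cdot 46 \left(-42\right) = 5 \cdot 14 \left(-1932\right) = 70 \left(-1932\right) = -135240$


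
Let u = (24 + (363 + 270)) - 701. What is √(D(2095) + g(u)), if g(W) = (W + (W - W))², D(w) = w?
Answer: √4031 ≈ 63.490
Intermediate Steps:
u = -44 (u = (24 + 633) - 701 = 657 - 701 = -44)
g(W) = W² (g(W) = (W + 0)² = W²)
√(D(2095) + g(u)) = √(2095 + (-44)²) = √(2095 + 1936) = √4031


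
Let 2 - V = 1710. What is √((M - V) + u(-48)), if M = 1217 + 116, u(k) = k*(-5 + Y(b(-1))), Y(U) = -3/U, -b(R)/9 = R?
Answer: √3297 ≈ 57.419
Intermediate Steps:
V = -1708 (V = 2 - 1*1710 = 2 - 1710 = -1708)
b(R) = -9*R
u(k) = -16*k/3 (u(k) = k*(-5 - 3/((-9*(-1)))) = k*(-5 - 3/9) = k*(-5 - 3*⅑) = k*(-5 - ⅓) = k*(-16/3) = -16*k/3)
M = 1333
√((M - V) + u(-48)) = √((1333 - 1*(-1708)) - 16/3*(-48)) = √((1333 + 1708) + 256) = √(3041 + 256) = √3297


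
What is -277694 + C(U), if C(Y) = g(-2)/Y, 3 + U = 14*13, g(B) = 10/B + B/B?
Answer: -49707230/179 ≈ -2.7769e+5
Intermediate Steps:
g(B) = 1 + 10/B (g(B) = 10/B + 1 = 1 + 10/B)
U = 179 (U = -3 + 14*13 = -3 + 182 = 179)
C(Y) = -4/Y (C(Y) = ((10 - 2)/(-2))/Y = (-½*8)/Y = -4/Y)
-277694 + C(U) = -277694 - 4/179 = -49707230/179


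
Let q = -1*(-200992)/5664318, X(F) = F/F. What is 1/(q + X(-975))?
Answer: 257469/266605 ≈ 0.96573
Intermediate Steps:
X(F) = 1
q = 9136/257469 (q = 200992*(1/5664318) = 9136/257469 ≈ 0.035484)
1/(q + X(-975)) = 1/(9136/257469 + 1) = 1/(266605/257469) = 257469/266605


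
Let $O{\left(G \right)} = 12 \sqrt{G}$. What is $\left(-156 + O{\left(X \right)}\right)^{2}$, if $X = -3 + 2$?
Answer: $24192 - 3744 i \approx 24192.0 - 3744.0 i$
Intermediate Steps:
$X = -1$
$\left(-156 + O{\left(X \right)}\right)^{2} = \left(-156 + 12 \sqrt{-1}\right)^{2} = \left(-156 + 12 i\right)^{2}$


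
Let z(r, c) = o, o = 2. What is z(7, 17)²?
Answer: 4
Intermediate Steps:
z(r, c) = 2
z(7, 17)² = 2² = 4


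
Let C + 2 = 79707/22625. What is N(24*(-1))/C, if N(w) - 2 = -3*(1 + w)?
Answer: 1606375/34457 ≈ 46.620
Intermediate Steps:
N(w) = -1 - 3*w (N(w) = 2 - 3*(1 + w) = 2 + (-3 - 3*w) = -1 - 3*w)
C = 34457/22625 (C = -2 + 79707/22625 = 34457/22625 ≈ 1.5230)
N(24*(-1))/C = (-1 - 72*(-1))/(34457/22625) = (-1 - 3*(-24))*(22625/34457) = (-1 + 72)*(22625/34457) = 71*(22625/34457) = 1606375/34457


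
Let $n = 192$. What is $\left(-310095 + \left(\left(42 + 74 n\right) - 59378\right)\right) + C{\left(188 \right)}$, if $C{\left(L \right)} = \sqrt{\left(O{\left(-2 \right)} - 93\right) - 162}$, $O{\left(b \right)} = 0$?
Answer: $-355223 + i \sqrt{255} \approx -3.5522 \cdot 10^{5} + 15.969 i$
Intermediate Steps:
$C{\left(L \right)} = i \sqrt{255}$ ($C{\left(L \right)} = \sqrt{\left(0 - 93\right) - 162} = \sqrt{-93 - 162} = \sqrt{-255} = i \sqrt{255}$)
$\left(-310095 + \left(\left(42 + 74 n\right) - 59378\right)\right) + C{\left(188 \right)} = \left(-310095 + \left(\left(42 + 74 \cdot 192\right) - 59378\right)\right) + i \sqrt{255} = \left(-310095 + \left(\left(42 + 14208\right) - 59378\right)\right) + i \sqrt{255} = \left(-310095 + \left(14250 - 59378\right)\right) + i \sqrt{255} = \left(-310095 - 45128\right) + i \sqrt{255} = -355223 + i \sqrt{255}$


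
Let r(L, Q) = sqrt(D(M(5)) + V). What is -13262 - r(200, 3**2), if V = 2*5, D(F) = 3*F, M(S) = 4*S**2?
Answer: -13262 - sqrt(310) ≈ -13280.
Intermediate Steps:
V = 10
r(L, Q) = sqrt(310) (r(L, Q) = sqrt(3*(4*5**2) + 10) = sqrt(3*(4*25) + 10) = sqrt(3*100 + 10) = sqrt(300 + 10) = sqrt(310))
-13262 - r(200, 3**2) = -13262 - sqrt(310)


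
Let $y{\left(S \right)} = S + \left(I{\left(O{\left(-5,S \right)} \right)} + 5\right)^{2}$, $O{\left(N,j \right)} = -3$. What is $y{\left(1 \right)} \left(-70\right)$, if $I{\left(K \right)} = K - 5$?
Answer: $-700$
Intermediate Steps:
$I{\left(K \right)} = -5 + K$ ($I{\left(K \right)} = K - 5 = -5 + K$)
$y{\left(S \right)} = 9 + S$ ($y{\left(S \right)} = S + \left(\left(-5 - 3\right) + 5\right)^{2} = S + \left(-8 + 5\right)^{2} = S + \left(-3\right)^{2} = S + 9 = 9 + S$)
$y{\left(1 \right)} \left(-70\right) = \left(9 + 1\right) \left(-70\right) = 10 \left(-70\right) = -700$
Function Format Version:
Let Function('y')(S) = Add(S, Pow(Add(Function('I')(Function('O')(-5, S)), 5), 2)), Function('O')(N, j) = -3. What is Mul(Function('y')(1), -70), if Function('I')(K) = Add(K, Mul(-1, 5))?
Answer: -700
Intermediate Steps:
Function('I')(K) = Add(-5, K) (Function('I')(K) = Add(K, -5) = Add(-5, K))
Function('y')(S) = Add(9, S) (Function('y')(S) = Add(S, Pow(Add(Add(-5, -3), 5), 2)) = Add(S, Pow(Add(-8, 5), 2)) = Add(S, Pow(-3, 2)) = Add(S, 9) = Add(9, S))
Mul(Function('y')(1), -70) = Mul(Add(9, 1), -70) = Mul(10, -70) = -700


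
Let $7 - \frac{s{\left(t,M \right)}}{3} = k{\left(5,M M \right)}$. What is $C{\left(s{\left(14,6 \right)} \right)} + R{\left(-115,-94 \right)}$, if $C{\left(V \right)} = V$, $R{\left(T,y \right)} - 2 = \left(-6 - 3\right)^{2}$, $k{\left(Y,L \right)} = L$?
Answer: $-4$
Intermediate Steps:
$s{\left(t,M \right)} = 21 - 3 M^{2}$ ($s{\left(t,M \right)} = 21 - 3 M M = 21 - 3 M^{2}$)
$R{\left(T,y \right)} = 83$ ($R{\left(T,y \right)} = 2 + \left(-6 - 3\right)^{2} = 2 + \left(-9\right)^{2} = 2 + 81 = 83$)
$C{\left(s{\left(14,6 \right)} \right)} + R{\left(-115,-94 \right)} = \left(21 - 3 \cdot 6^{2}\right) + 83 = \left(21 - 108\right) + 83 = -87 + 83 = -4$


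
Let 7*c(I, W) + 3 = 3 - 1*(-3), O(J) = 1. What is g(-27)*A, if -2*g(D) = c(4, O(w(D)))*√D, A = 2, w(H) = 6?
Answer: -9*I*√3/7 ≈ -2.2269*I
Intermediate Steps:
c(I, W) = 3/7 (c(I, W) = -3/7 + (3 - 1*(-3))/7 = -3/7 + (3 + 3)/7 = -3/7 + (⅐)*6 = -3/7 + 6/7 = 3/7)
g(D) = -3*√D/14
g(-27)*A = -9*I*√3/14*2 = -9*I*√3/7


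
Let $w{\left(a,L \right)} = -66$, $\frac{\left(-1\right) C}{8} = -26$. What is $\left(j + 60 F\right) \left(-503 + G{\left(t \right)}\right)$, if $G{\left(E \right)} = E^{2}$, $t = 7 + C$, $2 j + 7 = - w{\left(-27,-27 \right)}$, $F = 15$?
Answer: $42498599$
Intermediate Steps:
$C = 208$ ($C = \left(-8\right) \left(-26\right) = 208$)
$j = \frac{59}{2}$ ($j = - \frac{7}{2} + \frac{\left(-1\right) \left(-66\right)}{2} = - \frac{7}{2} + \frac{1}{2} \cdot 66 = - \frac{7}{2} + 33 = \frac{59}{2} \approx 29.5$)
$t = 215$ ($t = 7 + 208 = 215$)
$\left(j + 60 F\right) \left(-503 + G{\left(t \right)}\right) = \left(\frac{59}{2} + 60 \cdot 15\right) \left(-503 + 215^{2}\right) = \left(\frac{59}{2} + 900\right) \left(-503 + 46225\right) = \frac{1859}{2} \cdot 45722 = 42498599$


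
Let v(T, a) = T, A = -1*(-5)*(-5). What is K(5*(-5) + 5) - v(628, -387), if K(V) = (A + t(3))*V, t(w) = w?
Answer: -188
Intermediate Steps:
A = -25 (A = 5*(-5) = -25)
K(V) = -22*V (K(V) = (-25 + 3)*V = -22*V)
K(5*(-5) + 5) - v(628, -387) = -22*(5*(-5) + 5) - 1*628 = -22*(-25 + 5) - 628 = -22*(-20) - 628 = 440 - 628 = -188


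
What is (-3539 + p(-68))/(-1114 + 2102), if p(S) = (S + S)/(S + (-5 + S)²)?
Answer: -18618815/5197868 ≈ -3.5820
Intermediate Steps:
p(S) = 2*S/(S + (-5 + S)²) (p(S) = (2*S)/(S + (-5 + S)²) = 2*S/(S + (-5 + S)²))
(-3539 + p(-68))/(-1114 + 2102) = (-3539 + 2*(-68)/(-68 + (-5 - 68)²))/(-1114 + 2102) = (-3539 + 2*(-68)/(-68 + (-73)²))/988 = (-3539 + 2*(-68)/(-68 + 5329))*(1/988) = (-3539 + 2*(-68)/5261)*(1/988) = (-3539 + 2*(-68)*(1/5261))*(1/988) = (-3539 - 136/5261)*(1/988) = -18618815/5261*1/988 = -18618815/5197868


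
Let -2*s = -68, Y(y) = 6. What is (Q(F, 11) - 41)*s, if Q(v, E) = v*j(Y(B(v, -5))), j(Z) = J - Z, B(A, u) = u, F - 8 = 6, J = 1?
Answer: -3774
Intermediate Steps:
F = 14 (F = 8 + 6 = 14)
s = 34 (s = -1/2*(-68) = 34)
j(Z) = 1 - Z
Q(v, E) = -5*v (Q(v, E) = v*(1 - 1*6) = v*(1 - 6) = v*(-5) = -5*v)
(Q(F, 11) - 41)*s = (-5*14 - 41)*34 = (-70 - 41)*34 = -111*34 = -3774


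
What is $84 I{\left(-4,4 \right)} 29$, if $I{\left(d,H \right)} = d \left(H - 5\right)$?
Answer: $9744$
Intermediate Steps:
$I{\left(d,H \right)} = d \left(-5 + H\right)$
$84 I{\left(-4,4 \right)} 29 = 84 \left(- 4 \left(-5 + 4\right)\right) 29 = 84 \left(\left(-4\right) \left(-1\right)\right) 29 = 84 \cdot 4 \cdot 29 = 336 \cdot 29 = 9744$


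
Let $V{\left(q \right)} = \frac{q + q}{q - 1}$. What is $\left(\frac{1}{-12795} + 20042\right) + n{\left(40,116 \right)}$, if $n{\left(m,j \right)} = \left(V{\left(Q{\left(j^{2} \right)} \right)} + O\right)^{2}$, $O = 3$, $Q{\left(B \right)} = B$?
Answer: $\frac{3098838310992352}{154424582325} \approx 20067.0$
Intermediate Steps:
$V{\left(q \right)} = \frac{2 q}{-1 + q}$
$n{\left(m,j \right)} = \left(3 + \frac{2 j^{2}}{-1 + j^{2}}\right)^{2}$ ($n{\left(m,j \right)} = \left(\frac{2 j^{2}}{-1 + j^{2}} + 3\right)^{2} = \left(3 + \frac{2 j^{2}}{-1 + j^{2}}\right)^{2}$)
$\left(\frac{1}{-12795} + 20042\right) + n{\left(40,116 \right)} = \left(\frac{1}{-12795} + 20042\right) + \frac{\left(-3 + 5 \cdot 116^{2}\right)^{2}}{\left(-1 + 116^{2}\right)^{2}} = \left(- \frac{1}{12795} + 20042\right) + \frac{\left(-3 + 5 \cdot 13456\right)^{2}}{\left(-1 + 13456\right)^{2}} = \frac{256437389}{12795} + \frac{\left(-3 + 67280\right)^{2}}{181037025} = \frac{256437389}{12795} + \frac{67277^{2}}{181037025} = \frac{256437389}{12795} + \frac{1}{181037025} \cdot 4526194729 = \frac{256437389}{12795} + \frac{4526194729}{181037025} = \frac{3098838310992352}{154424582325}$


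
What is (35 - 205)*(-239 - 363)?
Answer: 102340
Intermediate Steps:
(35 - 205)*(-239 - 363) = -170*(-602) = 102340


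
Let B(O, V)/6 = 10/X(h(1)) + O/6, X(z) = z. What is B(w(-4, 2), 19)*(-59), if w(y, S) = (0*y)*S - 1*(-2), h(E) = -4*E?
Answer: 767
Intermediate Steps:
w(y, S) = 2 (w(y, S) = 0*S + 2 = 0 + 2 = 2)
B(O, V) = -15 + O (B(O, V) = 6*(10/((-4*1)) + O/6) = 6*(10/(-4) + O*(⅙)) = 6*(10*(-¼) + O/6) = 6*(-5/2 + O/6) = -15 + O)
B(w(-4, 2), 19)*(-59) = (-15 + 2)*(-59) = -13*(-59) = 767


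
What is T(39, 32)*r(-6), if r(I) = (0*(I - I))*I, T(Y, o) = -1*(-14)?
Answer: 0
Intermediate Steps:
T(Y, o) = 14
r(I) = 0 (r(I) = (0*0)*I = 0*I = 0)
T(39, 32)*r(-6) = 14*0 = 0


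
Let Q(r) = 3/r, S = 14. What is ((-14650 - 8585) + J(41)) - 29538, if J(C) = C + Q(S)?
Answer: -738245/14 ≈ -52732.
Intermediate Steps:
J(C) = 3/14 + C (J(C) = C + 3/14 = 3/14 + C)
((-14650 - 8585) + J(41)) - 29538 = ((-14650 - 8585) + (3/14 + 41)) - 29538 = (-23235 + 577/14) - 29538 = -324713/14 - 29538 = -738245/14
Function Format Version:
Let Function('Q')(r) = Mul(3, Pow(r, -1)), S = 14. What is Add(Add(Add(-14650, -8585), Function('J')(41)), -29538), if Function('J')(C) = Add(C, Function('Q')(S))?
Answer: Rational(-738245, 14) ≈ -52732.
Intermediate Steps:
Function('J')(C) = Add(Rational(3, 14), C) (Function('J')(C) = Add(C, Mul(3, Pow(14, -1))) = Add(C, Mul(3, Rational(1, 14))) = Add(C, Rational(3, 14)) = Add(Rational(3, 14), C))
Add(Add(Add(-14650, -8585), Function('J')(41)), -29538) = Add(Add(Add(-14650, -8585), Add(Rational(3, 14), 41)), -29538) = Add(Add(-23235, Rational(577, 14)), -29538) = Add(Rational(-324713, 14), -29538) = Rational(-738245, 14)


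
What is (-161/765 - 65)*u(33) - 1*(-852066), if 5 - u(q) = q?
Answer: 653227298/765 ≈ 8.5389e+5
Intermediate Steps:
u(q) = 5 - q
(-161/765 - 65)*u(33) - 1*(-852066) = (-161/765 - 65)*(5 - 1*33) - 1*(-852066) = (-161*1/765 - 65)*(5 - 33) + 852066 = (-161/765 - 65)*(-28) + 852066 = -49886/765*(-28) + 852066 = 1396808/765 + 852066 = 653227298/765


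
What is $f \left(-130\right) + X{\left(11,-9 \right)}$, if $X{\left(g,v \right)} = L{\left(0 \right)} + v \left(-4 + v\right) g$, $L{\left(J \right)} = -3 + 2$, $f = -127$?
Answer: $17796$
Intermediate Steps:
$L{\left(J \right)} = -1$
$X{\left(g,v \right)} = -1 + g v \left(-4 + v\right)$ ($X{\left(g,v \right)} = -1 + v \left(-4 + v\right) g = -1 + v g \left(-4 + v\right) = -1 + g v \left(-4 + v\right)$)
$f \left(-130\right) + X{\left(11,-9 \right)} = \left(-127\right) \left(-130\right) - \left(1 - 891 - 396\right) = 16510 + \left(-1 + 11 \cdot 81 + 396\right) = 16510 + \left(-1 + 891 + 396\right) = 16510 + 1286 = 17796$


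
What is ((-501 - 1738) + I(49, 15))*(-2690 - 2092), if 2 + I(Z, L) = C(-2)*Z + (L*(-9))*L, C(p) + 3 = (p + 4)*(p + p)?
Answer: 22977510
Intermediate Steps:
C(p) = -3 + 2*p*(4 + p) (C(p) = -3 + (p + 4)*(p + p) = -3 + (4 + p)*(2*p) = -3 + 2*p*(4 + p))
I(Z, L) = -2 - 11*Z - 9*L**2 (I(Z, L) = -2 + ((-3 + 2*(-2)**2 + 8*(-2))*Z + (L*(-9))*L) = -2 + ((-3 + 2*4 - 16)*Z + (-9*L)*L) = -2 + ((-3 + 8 - 16)*Z - 9*L**2) = -2 + (-11*Z - 9*L**2) = -2 - 11*Z - 9*L**2)
((-501 - 1738) + I(49, 15))*(-2690 - 2092) = ((-501 - 1738) + (-2 - 11*49 - 9*15**2))*(-2690 - 2092) = (-2239 + (-2 - 539 - 9*225))*(-4782) = (-2239 + (-2 - 539 - 2025))*(-4782) = (-2239 - 2566)*(-4782) = -4805*(-4782) = 22977510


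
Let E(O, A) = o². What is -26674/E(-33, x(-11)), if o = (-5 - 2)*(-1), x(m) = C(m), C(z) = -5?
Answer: -26674/49 ≈ -544.37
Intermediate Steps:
x(m) = -5
o = 7 (o = -7*(-1) = 7)
E(O, A) = 49 (E(O, A) = 7² = 49)
-26674/E(-33, x(-11)) = -26674/49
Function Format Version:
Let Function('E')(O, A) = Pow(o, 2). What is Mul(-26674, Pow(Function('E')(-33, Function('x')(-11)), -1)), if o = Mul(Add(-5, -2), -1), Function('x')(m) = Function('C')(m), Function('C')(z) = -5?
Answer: Rational(-26674, 49) ≈ -544.37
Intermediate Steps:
Function('x')(m) = -5
o = 7 (o = Mul(-7, -1) = 7)
Function('E')(O, A) = 49 (Function('E')(O, A) = Pow(7, 2) = 49)
Mul(-26674, Pow(Function('E')(-33, Function('x')(-11)), -1)) = Mul(-26674, Pow(49, -1)) = Mul(-26674, Rational(1, 49)) = Rational(-26674, 49)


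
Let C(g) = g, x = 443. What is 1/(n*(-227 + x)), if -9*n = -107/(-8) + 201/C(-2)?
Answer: 1/2091 ≈ 0.00047824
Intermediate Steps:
n = 697/72 (n = -(-107/(-8) + 201/(-2))/9 = -(-107*(-1/8) + 201*(-1/2))/9 = -(107/8 - 201/2)/9 = -1/9*(-697/8) = 697/72 ≈ 9.6806)
1/(n*(-227 + x)) = 1/(697*(-227 + 443)/72) = 1/((697/72)*216) = 1/2091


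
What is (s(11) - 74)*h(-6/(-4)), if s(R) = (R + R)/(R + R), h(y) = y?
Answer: -219/2 ≈ -109.50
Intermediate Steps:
s(R) = 1 (s(R) = (2*R)/((2*R)) = (2*R)*(1/(2*R)) = 1)
(s(11) - 74)*h(-6/(-4)) = (1 - 74)*(-6/(-4)) = -(-438)*(-1)/4 = -73*3/2 = -219/2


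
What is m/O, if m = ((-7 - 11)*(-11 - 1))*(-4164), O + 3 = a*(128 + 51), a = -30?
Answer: 33312/199 ≈ 167.40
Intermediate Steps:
O = -5373 (O = -3 - 30*(128 + 51) = -3 - 30*179 = -3 - 5370 = -5373)
m = -899424 (m = -18*(-12)*(-4164) = 216*(-4164) = -899424)
m/O = -899424/(-5373) = -899424*(-1/5373) = 33312/199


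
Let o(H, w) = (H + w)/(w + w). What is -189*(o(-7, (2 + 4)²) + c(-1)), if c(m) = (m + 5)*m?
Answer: 5439/8 ≈ 679.88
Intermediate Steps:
o(H, w) = (H + w)/(2*w) (o(H, w) = (H + w)/((2*w)) = (H + w)*(1/(2*w)) = (H + w)/(2*w))
c(m) = m*(5 + m) (c(m) = (5 + m)*m = m*(5 + m))
-189*(o(-7, (2 + 4)²) + c(-1)) = -189*((-7 + (2 + 4)²)/(2*((2 + 4)²)) - (5 - 1)) = -189*((-7 + 6²)/(2*(6²)) - 1*4) = -189*((½)*(-7 + 36)/36 - 4) = -189*((½)*(1/36)*29 - 4) = -189*(29/72 - 4) = -189*(-259/72) = 5439/8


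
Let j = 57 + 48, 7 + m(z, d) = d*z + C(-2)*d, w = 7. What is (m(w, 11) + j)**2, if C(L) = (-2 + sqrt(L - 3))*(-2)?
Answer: 45541 - 9636*I*sqrt(5) ≈ 45541.0 - 21547.0*I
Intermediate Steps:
C(L) = 4 - 2*sqrt(-3 + L) (C(L) = (-2 + sqrt(-3 + L))*(-2) = 4 - 2*sqrt(-3 + L))
m(z, d) = -7 + d*z + d*(4 - 2*I*sqrt(5)) (m(z, d) = -7 + (d*z + (4 - 2*sqrt(-3 - 2))*d) = -7 + (d*z + (4 - 2*I*sqrt(5))*d) = -7 + (d*z + d*(4 - 2*I*sqrt(5))) = -7 + d*z + d*(4 - 2*I*sqrt(5)))
j = 105
(m(w, 11) + j)**2 = ((-7 + 11*7 + 2*11*(2 - I*sqrt(5))) + 105)**2 = ((-7 + 77 + (44 - 22*I*sqrt(5))) + 105)**2 = ((114 - 22*I*sqrt(5)) + 105)**2 = (219 - 22*I*sqrt(5))**2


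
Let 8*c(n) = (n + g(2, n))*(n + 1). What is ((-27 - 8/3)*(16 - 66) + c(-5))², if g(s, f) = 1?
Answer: 19855936/9 ≈ 2.2062e+6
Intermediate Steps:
c(n) = (1 + n)²/8 (c(n) = ((n + 1)*(n + 1))/8 = ((1 + n)*(1 + n))/8 = (1 + n)²/8)
((-27 - 8/3)*(16 - 66) + c(-5))² = ((-27 - 8/3)*(16 - 66) + (⅛ + (¼)*(-5) + (⅛)*(-5)²))² = ((-27 - 8*⅓)*(-50) + (⅛ - 5/4 + (⅛)*25))² = ((-27 - 8/3)*(-50) + (⅛ - 5/4 + 25/8))² = (-89/3*(-50) + 2)² = (4450/3 + 2)² = (4456/3)² = 19855936/9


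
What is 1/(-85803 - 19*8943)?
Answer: -1/255720 ≈ -3.9105e-6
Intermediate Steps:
1/(-85803 - 19*8943) = 1/(-85803 - 169917) = 1/(-255720) = -1/255720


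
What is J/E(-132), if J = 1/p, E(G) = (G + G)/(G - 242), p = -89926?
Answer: -17/1079112 ≈ -1.5754e-5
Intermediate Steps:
E(G) = 2*G/(-242 + G) (E(G) = (2*G)/(-242 + G) = 2*G/(-242 + G))
J = -1/89926 (J = 1/(-89926) = -1/89926 ≈ -1.1120e-5)
J/E(-132) = -1/(89926*(2*(-132)/(-242 - 132))) = -1/(89926*(2*(-132)/(-374))) = -1/(89926*(2*(-132)*(-1/374))) = -1/(89926*12/17) = -1/89926*17/12 = -17/1079112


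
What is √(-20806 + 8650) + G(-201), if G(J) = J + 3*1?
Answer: -198 + 2*I*√3039 ≈ -198.0 + 110.25*I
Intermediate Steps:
G(J) = 3 + J (G(J) = J + 3 = 3 + J)
√(-20806 + 8650) + G(-201) = √(-20806 + 8650) + (3 - 201) = √(-12156) - 198 = 2*I*√3039 - 198 = -198 + 2*I*√3039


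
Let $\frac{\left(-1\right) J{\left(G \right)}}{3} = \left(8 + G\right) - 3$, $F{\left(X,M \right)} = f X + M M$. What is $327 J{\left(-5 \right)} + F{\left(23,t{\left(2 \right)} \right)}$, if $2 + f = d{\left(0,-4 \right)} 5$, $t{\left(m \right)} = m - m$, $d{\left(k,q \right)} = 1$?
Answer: $69$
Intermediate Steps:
$t{\left(m \right)} = 0$
$f = 3$ ($f = -2 + 1 \cdot 5 = -2 + 5 = 3$)
$F{\left(X,M \right)} = M^{2} + 3 X$ ($F{\left(X,M \right)} = 3 X + M M = 3 X + M^{2} = M^{2} + 3 X$)
$J{\left(G \right)} = -15 - 3 G$ ($J{\left(G \right)} = - 3 \left(\left(8 + G\right) - 3\right) = - 3 \left(5 + G\right) = -15 - 3 G$)
$327 J{\left(-5 \right)} + F{\left(23,t{\left(2 \right)} \right)} = 327 \left(-15 - -15\right) + \left(0^{2} + 3 \cdot 23\right) = 327 \left(-15 + 15\right) + \left(0 + 69\right) = 327 \cdot 0 + 69 = 0 + 69 = 69$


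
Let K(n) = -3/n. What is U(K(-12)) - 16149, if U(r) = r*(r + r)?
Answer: -129191/8 ≈ -16149.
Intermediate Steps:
U(r) = 2*r**2 (U(r) = r*(2*r) = 2*r**2)
U(K(-12)) - 16149 = 2*(-3/(-12))**2 - 16149 = 2*(-3*(-1/12))**2 - 16149 = 2*(1/4)**2 - 16149 = 2*(1/16) - 16149 = 1/8 - 16149 = -129191/8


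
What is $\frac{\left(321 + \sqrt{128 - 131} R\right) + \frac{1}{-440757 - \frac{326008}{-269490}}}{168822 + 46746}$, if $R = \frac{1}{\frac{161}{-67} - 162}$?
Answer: $\frac{88259601721}{59270859683078} - \frac{67 i \sqrt{3}}{2374481520} \approx 0.0014891 - 4.8873 \cdot 10^{-8} i$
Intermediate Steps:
$R = - \frac{67}{11015}$ ($R = \frac{1}{161 \left(- \frac{1}{67}\right) - 162} = \frac{1}{- \frac{161}{67} - 162} = \frac{1}{- \frac{11015}{67}} = - \frac{67}{11015} \approx -0.0060826$)
$\frac{\left(321 + \sqrt{128 - 131} R\right) + \frac{1}{-440757 - \frac{326008}{-269490}}}{168822 + 46746} = \frac{\left(321 + \sqrt{128 - 131} \left(- \frac{67}{11015}\right)\right) + \frac{1}{-440757 - \frac{326008}{-269490}}}{168822 + 46746} = \frac{\left(321 + \sqrt{-3} \left(- \frac{67}{11015}\right)\right) + \frac{1}{-440757 - - \frac{163004}{134745}}}{215568} = \left(\left(321 + i \sqrt{3} \left(- \frac{67}{11015}\right)\right) + \frac{1}{-440757 + \frac{163004}{134745}}\right) \frac{1}{215568} = \left(\left(321 - \frac{67 i \sqrt{3}}{11015}\right) + \frac{1}{- \frac{59389638961}{134745}}\right) \frac{1}{215568} = \left(\left(321 - \frac{67 i \sqrt{3}}{11015}\right) - \frac{134745}{59389638961}\right) \frac{1}{215568} = \left(\frac{19064073971736}{59389638961} - \frac{67 i \sqrt{3}}{11015}\right) \frac{1}{215568} = \frac{88259601721}{59270859683078} - \frac{67 i \sqrt{3}}{2374481520}$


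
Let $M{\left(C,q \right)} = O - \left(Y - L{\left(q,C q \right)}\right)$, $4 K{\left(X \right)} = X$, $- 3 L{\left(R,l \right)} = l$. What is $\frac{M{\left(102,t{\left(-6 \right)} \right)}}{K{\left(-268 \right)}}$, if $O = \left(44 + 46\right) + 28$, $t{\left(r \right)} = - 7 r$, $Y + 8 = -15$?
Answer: $\frac{1287}{67} \approx 19.209$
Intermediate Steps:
$L{\left(R,l \right)} = - \frac{l}{3}$
$Y = -23$ ($Y = -8 - 15 = -23$)
$O = 118$ ($O = 90 + 28 = 118$)
$K{\left(X \right)} = \frac{X}{4}$
$M{\left(C,q \right)} = 141 - \frac{C q}{3}$ ($M{\left(C,q \right)} = 118 - \left(-23 + \frac{C q}{3}\right) = 141 - \frac{C q}{3}$)
$\frac{M{\left(102,t{\left(-6 \right)} \right)}}{K{\left(-268 \right)}} = \frac{141 - 34 \left(\left(-7\right) \left(-6\right)\right)}{\frac{1}{4} \left(-268\right)} = \frac{141 - 34 \cdot 42}{-67} = \left(141 - 1428\right) \left(- \frac{1}{67}\right) = \left(-1287\right) \left(- \frac{1}{67}\right) = \frac{1287}{67}$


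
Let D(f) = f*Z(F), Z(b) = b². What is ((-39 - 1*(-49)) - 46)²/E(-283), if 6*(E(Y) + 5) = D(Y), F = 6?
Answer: -1296/1703 ≈ -0.76101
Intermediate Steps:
D(f) = 36*f (D(f) = f*6² = f*36 = 36*f)
E(Y) = -5 + 6*Y (E(Y) = -5 + (36*Y)/6 = -5 + 6*Y)
((-39 - 1*(-49)) - 46)²/E(-283) = ((-39 - 1*(-49)) - 46)²/(-5 + 6*(-283)) = ((-39 + 49) - 46)²/(-5 - 1698) = (10 - 46)²/(-1703) = (-36)²*(-1/1703) = 1296*(-1/1703) = -1296/1703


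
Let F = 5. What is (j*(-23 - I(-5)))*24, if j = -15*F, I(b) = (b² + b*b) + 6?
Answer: 142200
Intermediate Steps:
I(b) = 6 + 2*b² (I(b) = (b² + b²) + 6 = 2*b² + 6 = 6 + 2*b²)
j = -75 (j = -15*5 = -75)
(j*(-23 - I(-5)))*24 = -75*(-23 - (6 + 2*(-5)²))*24 = -75*(-23 - (6 + 2*25))*24 = -75*(-23 - (6 + 50))*24 = -75*(-23 - 1*56)*24 = -75*(-23 - 56)*24 = -75*(-79)*24 = 5925*24 = 142200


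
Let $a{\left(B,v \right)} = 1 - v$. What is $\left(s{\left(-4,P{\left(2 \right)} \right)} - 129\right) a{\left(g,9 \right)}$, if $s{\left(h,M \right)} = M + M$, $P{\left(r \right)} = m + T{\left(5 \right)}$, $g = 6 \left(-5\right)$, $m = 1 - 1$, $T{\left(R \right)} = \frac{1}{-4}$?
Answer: $1036$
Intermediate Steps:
$T{\left(R \right)} = - \frac{1}{4}$
$m = 0$
$g = -30$
$P{\left(r \right)} = - \frac{1}{4}$ ($P{\left(r \right)} = 0 - \frac{1}{4} = - \frac{1}{4}$)
$s{\left(h,M \right)} = 2 M$
$\left(s{\left(-4,P{\left(2 \right)} \right)} - 129\right) a{\left(g,9 \right)} = \left(2 \left(- \frac{1}{4}\right) - 129\right) \left(1 - 9\right) = \left(- \frac{1}{2} - 129\right) \left(1 - 9\right) = \left(- \frac{259}{2}\right) \left(-8\right) = 1036$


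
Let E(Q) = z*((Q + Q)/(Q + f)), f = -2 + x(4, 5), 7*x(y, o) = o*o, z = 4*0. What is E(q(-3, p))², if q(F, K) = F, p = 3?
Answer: 0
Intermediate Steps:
z = 0
x(y, o) = o²/7 (x(y, o) = (o*o)/7 = o²/7)
f = 11/7 (f = -2 + (⅐)*5² = -2 + (⅐)*25 = -2 + 25/7 = 11/7 ≈ 1.5714)
E(Q) = 0 (E(Q) = 0*((Q + Q)/(Q + 11/7)) = 0*((2*Q)/(11/7 + Q)) = 0*(2*Q/(11/7 + Q)) = 0)
E(q(-3, p))² = 0² = 0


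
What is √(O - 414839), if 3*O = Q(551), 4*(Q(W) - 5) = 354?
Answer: I*√14933082/6 ≈ 644.06*I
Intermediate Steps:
Q(W) = 187/2 (Q(W) = 5 + (¼)*354 = 5 + 177/2 = 187/2)
O = 187/6 (O = (⅓)*(187/2) = 187/6 ≈ 31.167)
√(O - 414839) = √(187/6 - 414839) = √(-2488847/6) = I*√14933082/6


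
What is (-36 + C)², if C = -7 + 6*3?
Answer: 625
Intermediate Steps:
C = 11 (C = -7 + 18 = 11)
(-36 + C)² = (-36 + 11)² = (-25)² = 625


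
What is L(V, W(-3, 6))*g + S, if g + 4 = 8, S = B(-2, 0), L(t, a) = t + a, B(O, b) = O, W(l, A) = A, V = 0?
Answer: 22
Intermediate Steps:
L(t, a) = a + t
S = -2
g = 4 (g = -4 + 8 = 4)
L(V, W(-3, 6))*g + S = (6 + 0)*4 - 2 = 6*4 - 2 = 24 - 2 = 22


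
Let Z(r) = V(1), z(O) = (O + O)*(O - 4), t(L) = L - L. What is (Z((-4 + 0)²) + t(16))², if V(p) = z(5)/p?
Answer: 100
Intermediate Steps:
t(L) = 0
z(O) = 2*O*(-4 + O) (z(O) = (2*O)*(-4 + O) = 2*O*(-4 + O))
V(p) = 10/p (V(p) = (2*5*(-4 + 5))/p = (2*5*1)/p = 10/p)
Z(r) = 10 (Z(r) = 10/1 = 10*1 = 10)
(Z((-4 + 0)²) + t(16))² = (10 + 0)² = 10² = 100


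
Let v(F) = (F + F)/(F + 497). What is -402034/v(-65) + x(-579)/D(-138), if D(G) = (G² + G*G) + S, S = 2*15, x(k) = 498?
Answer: 551690357827/412945 ≈ 1.3360e+6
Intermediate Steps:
S = 30
v(F) = 2*F/(497 + F) (v(F) = (2*F)/(497 + F) = 2*F/(497 + F))
D(G) = 30 + 2*G² (D(G) = (G² + G*G) + 30 = (G² + G²) + 30 = 2*G² + 30 = 30 + 2*G²)
-402034/v(-65) + x(-579)/D(-138) = -402034/(2*(-65)/(497 - 65)) + 498/(30 + 2*(-138)²) = -402034/(2*(-65)/432) + 498/(30 + 2*19044) = -402034/(2*(-65)*(1/432)) + 498/(30 + 38088) = -402034/(-65/216) + 498/38118 = -402034*(-216/65) + 498*(1/38118) = 86839344/65 + 83/6353 = 551690357827/412945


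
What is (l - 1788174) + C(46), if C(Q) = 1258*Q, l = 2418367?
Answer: 688061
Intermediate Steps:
(l - 1788174) + C(46) = (2418367 - 1788174) + 1258*46 = 630193 + 57868 = 688061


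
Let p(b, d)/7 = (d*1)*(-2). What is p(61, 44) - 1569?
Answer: -2185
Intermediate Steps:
p(b, d) = -14*d (p(b, d) = 7*((d*1)*(-2)) = 7*(d*(-2)) = 7*(-2*d) = -14*d)
p(61, 44) - 1569 = -14*44 - 1569 = -616 - 1569 = -2185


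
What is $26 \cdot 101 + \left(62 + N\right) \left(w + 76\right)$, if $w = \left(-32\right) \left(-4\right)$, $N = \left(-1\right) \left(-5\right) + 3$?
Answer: $16906$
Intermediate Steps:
$N = 8$ ($N = 5 + 3 = 8$)
$w = 128$
$26 \cdot 101 + \left(62 + N\right) \left(w + 76\right) = 26 \cdot 101 + \left(62 + 8\right) \left(128 + 76\right) = 2626 + 70 \cdot 204 = 2626 + 14280 = 16906$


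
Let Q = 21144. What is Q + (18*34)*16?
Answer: 30936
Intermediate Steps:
Q + (18*34)*16 = 21144 + (18*34)*16 = 21144 + 612*16 = 21144 + 9792 = 30936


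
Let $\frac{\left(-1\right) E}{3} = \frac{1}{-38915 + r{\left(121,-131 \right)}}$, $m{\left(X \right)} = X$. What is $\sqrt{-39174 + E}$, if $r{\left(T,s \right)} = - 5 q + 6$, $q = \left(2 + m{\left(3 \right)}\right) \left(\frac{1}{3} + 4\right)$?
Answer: $\frac{i \sqrt{134182415026257}}{58526} \approx 197.92 i$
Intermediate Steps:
$q = \frac{65}{3}$ ($q = \left(2 + 3\right) \left(\frac{1}{3} + 4\right) = 5 \left(\frac{1}{3} + 4\right) = 5 \cdot \frac{13}{3} = \frac{65}{3} \approx 21.667$)
$r{\left(T,s \right)} = - \frac{307}{3}$ ($r{\left(T,s \right)} = \left(-5\right) \frac{65}{3} + 6 = - \frac{325}{3} + 6 = - \frac{307}{3}$)
$E = \frac{9}{117052}$ ($E = - \frac{3}{-38915 - \frac{307}{3}} = - \frac{3}{- \frac{117052}{3}} = \left(-3\right) \left(- \frac{3}{117052}\right) = \frac{9}{117052} \approx 7.6889 \cdot 10^{-5}$)
$\sqrt{-39174 + E} = \sqrt{-39174 + \frac{9}{117052}} = \sqrt{- \frac{4585395039}{117052}} = \frac{i \sqrt{134182415026257}}{58526}$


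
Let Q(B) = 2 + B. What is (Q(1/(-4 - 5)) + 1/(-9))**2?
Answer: 256/81 ≈ 3.1605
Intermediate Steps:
(Q(1/(-4 - 5)) + 1/(-9))**2 = ((2 + 1/(-4 - 5)) + 1/(-9))**2 = ((2 + 1/(-9)) - 1/9)**2 = ((2 - 1/9) - 1/9)**2 = (17/9 - 1/9)**2 = (16/9)**2 = 256/81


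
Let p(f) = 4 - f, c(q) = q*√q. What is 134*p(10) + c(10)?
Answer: -804 + 10*√10 ≈ -772.38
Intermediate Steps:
c(q) = q^(3/2)
134*p(10) + c(10) = 134*(4 - 1*10) + 10^(3/2) = 134*(4 - 10) + 10*√10 = 134*(-6) + 10*√10 = -804 + 10*√10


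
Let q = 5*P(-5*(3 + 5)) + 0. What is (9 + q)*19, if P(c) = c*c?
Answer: 152171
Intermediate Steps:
P(c) = c**2
q = 8000 (q = 5*(-5*(3 + 5))**2 + 0 = 5*(-5*8)**2 + 0 = 5*(-40)**2 + 0 = 5*1600 + 0 = 8000 + 0 = 8000)
(9 + q)*19 = (9 + 8000)*19 = 8009*19 = 152171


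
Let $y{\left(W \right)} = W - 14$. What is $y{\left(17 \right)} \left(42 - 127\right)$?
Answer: $-255$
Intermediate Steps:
$y{\left(W \right)} = -14 + W$
$y{\left(17 \right)} \left(42 - 127\right) = \left(-14 + 17\right) \left(42 - 127\right) = 3 \left(-85\right) = -255$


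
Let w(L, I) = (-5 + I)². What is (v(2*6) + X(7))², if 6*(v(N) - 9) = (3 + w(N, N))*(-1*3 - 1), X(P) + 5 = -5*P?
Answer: 38809/9 ≈ 4312.1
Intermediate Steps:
X(P) = -5 - 5*P
v(N) = 7 - 2*(-5 + N)²/3 (v(N) = 9 + ((3 + (-5 + N)²)*(-1*3 - 1))/6 = 9 + ((3 + (-5 + N)²)*(-3 - 1))/6 = 9 + ((3 + (-5 + N)²)*(-4))/6 = 9 + (-12 - 4*(-5 + N)²)/6 = 9 + (-2 - 2*(-5 + N)²/3) = 7 - 2*(-5 + N)²/3)
(v(2*6) + X(7))² = ((7 - 2*(-5 + 2*6)²/3) + (-5 - 5*7))² = ((7 - 2*(-5 + 12)²/3) + (-5 - 35))² = ((7 - ⅔*7²) - 40)² = ((7 - ⅔*49) - 40)² = ((7 - 98/3) - 40)² = (-77/3 - 40)² = (-197/3)² = 38809/9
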